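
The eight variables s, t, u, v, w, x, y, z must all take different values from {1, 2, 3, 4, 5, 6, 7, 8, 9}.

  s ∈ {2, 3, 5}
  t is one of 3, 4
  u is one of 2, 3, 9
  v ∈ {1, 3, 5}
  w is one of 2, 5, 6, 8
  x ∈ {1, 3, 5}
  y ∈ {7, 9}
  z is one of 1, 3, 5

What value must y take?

v, x, z share exactly the 3 values {1, 3, 5}; by pigeonhole those values go to them, so strike 1, 3, 5 from s, t, u, w.
s's domain is down to {2}, so s = 2. Remove 2 from u, w.
t must be 4 (only option left).
u's domain is down to {9}, so u = 9. Eliminate 9 elsewhere: y.
So y = 7.

7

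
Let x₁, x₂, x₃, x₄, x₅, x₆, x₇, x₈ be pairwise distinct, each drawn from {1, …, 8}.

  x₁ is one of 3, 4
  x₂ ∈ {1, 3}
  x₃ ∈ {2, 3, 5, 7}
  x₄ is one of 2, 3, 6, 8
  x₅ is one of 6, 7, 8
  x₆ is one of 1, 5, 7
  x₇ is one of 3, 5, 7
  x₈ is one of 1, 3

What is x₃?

2

Among the 8 variables, 4 fits only x₁ (and all 8 values in {1, 2, 3, 4, 5, 6, 7, 8} must be used), so x₁ = 4.
x₂ and x₈ between them cover only {1, 3} — a naked pair. Remove those values from x₃, x₄, x₆, x₇.
x₆ and x₇ between them cover only {5, 7} — a naked pair. Remove those values from x₃, x₅.
So x₃ = 2.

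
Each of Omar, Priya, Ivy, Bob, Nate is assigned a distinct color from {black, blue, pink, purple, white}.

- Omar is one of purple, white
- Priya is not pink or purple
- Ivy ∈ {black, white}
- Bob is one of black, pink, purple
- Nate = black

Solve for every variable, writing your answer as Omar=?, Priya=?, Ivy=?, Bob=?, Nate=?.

Nate's domain is down to {black}, so Nate = black. So Priya, Ivy, Bob can't be black.
That leaves Ivy = white. So Omar, Priya can't be white.
That leaves Omar = purple. Remove purple from Bob.
Priya's domain is down to {blue}, so Priya = blue.
Bob's domain is down to {pink}, so Bob = pink.

Omar=purple, Priya=blue, Ivy=white, Bob=pink, Nate=black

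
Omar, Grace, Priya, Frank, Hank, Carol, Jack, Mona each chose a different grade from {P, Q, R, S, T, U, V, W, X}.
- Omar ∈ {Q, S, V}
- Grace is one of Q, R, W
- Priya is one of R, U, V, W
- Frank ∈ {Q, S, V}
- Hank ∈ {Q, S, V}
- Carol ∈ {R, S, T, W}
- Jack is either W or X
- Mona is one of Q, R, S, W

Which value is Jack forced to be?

The 8 variables together cover exactly {Q, R, S, T, U, V, W, X} — 8 values for 8 variables — and T appears only in Carol's list, so Carol = T.
Among the 7 still-open variables, U fits only Priya (and all 7 values in {Q, R, S, U, V, W, X} must be used), so Priya = U.
The 6 still-open variables draw from only 6 values {Q, R, S, V, W, X}, so each is used; only Jack can be X, hence Jack = X.

X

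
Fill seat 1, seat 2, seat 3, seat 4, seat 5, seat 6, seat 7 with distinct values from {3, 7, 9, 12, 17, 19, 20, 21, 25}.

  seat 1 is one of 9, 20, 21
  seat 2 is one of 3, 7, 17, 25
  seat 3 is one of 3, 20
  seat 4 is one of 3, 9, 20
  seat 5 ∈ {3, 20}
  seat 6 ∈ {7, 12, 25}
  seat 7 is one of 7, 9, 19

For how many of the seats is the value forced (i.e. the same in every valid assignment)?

2

seat 3 and seat 5 between them cover only {3, 20} — a naked pair. Remove those values from seat 1, seat 2, seat 4.
That leaves seat 4 = 9. Eliminate 9 elsewhere: seat 1, seat 7.
seat 1's domain is down to {21}, so seat 1 = 21.
Determined: seat 1=21, seat 4=9. The other seats each still have more than one consistent value. That makes 2.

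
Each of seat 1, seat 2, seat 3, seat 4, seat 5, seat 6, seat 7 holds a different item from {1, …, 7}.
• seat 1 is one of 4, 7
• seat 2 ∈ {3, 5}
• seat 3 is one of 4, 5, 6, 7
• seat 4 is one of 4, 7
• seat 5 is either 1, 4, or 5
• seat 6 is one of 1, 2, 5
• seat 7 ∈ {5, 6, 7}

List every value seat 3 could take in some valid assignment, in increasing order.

The 7 variables draw from only 7 values {1, 2, 3, 4, 5, 6, 7}, so each is used; only seat 6 can be 2, hence seat 6 = 2.
Among the 6 still-open variables, 1 fits only seat 5 (and all 6 values in {1, 3, 4, 5, 6, 7} must be used), so seat 5 = 1.
The 5 still-open variables draw from only 5 values {3, 4, 5, 6, 7}, so each is used; only seat 2 can be 3, hence seat 2 = 3.
seat 1 and seat 4 between them cover only {4, 7} — a naked pair. Remove those values from seat 3, seat 7.
No further eliminations apply; seat 3 can still be any of 5, 6.

5, 6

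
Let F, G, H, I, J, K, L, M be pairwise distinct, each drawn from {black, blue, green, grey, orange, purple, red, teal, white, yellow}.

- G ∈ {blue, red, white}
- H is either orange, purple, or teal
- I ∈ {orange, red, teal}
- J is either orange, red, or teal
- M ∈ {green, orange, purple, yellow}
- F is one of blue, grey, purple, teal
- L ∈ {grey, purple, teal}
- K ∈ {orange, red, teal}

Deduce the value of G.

I, J, K between them cover only {orange, red, teal} — a naked triple. Remove those values from F, G, H, L, M.
H must be purple (only option left). Remove purple from F, L, M.
That leaves L = grey. So F can't be grey.
F's domain is down to {blue}, so F = blue. Eliminate blue elsewhere: G.
So G = white.

white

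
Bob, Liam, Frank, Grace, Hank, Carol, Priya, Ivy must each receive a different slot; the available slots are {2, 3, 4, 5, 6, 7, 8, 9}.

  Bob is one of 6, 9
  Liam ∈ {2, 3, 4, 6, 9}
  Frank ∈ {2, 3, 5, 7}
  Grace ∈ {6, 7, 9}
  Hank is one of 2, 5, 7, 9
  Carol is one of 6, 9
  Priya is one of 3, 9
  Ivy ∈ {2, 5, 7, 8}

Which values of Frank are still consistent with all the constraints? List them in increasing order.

The 8 variables together cover exactly {2, 3, 4, 5, 6, 7, 8, 9} — 8 values for 8 variables — and 4 appears only in Liam's list, so Liam = 4.
The 7 still-open variables draw from only 7 values {2, 3, 5, 6, 7, 8, 9}, so each is used; only Ivy can be 8, hence Ivy = 8.
Bob and Carol between them cover only {6, 9} — a naked pair. Remove those values from Grace, Hank, Priya.
Grace's domain is down to {7}, so Grace = 7. Remove 7 from Frank, Hank.
Priya must be 3 (only option left). Eliminate 3 elsewhere: Frank.
No further eliminations apply; Frank can still be any of 2, 5.

2, 5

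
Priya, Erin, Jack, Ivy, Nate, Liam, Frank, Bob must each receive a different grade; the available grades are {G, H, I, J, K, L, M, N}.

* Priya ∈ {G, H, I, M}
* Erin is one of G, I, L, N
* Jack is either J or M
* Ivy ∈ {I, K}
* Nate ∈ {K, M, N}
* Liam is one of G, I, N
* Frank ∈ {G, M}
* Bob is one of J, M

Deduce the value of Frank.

Among the 8 variables, H fits only Priya (and all 8 values in {G, H, I, J, K, L, M, N} must be used), so Priya = H.
The 7 still-open variables draw from only 7 values {G, I, J, K, L, M, N}, so each is used; only Erin can be L, hence Erin = L.
Jack and Bob share exactly the 2 values {J, M}; by pigeonhole those values go to them, so strike J, M from Nate, Frank.
So Frank = G.

G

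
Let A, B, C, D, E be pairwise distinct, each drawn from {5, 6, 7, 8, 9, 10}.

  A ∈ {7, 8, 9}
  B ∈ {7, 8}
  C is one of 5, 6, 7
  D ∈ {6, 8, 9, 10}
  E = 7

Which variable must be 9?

A

E must be 7 (only option left). So A, B, C can't be 7.
That leaves B = 8. So A, D can't be 8.
So 9 goes to A.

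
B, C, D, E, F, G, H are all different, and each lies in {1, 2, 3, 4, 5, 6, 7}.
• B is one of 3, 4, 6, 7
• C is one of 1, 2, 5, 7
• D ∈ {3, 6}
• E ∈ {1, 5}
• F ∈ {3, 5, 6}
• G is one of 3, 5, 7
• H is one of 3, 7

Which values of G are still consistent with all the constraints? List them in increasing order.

3, 5, 7

Among the 7 variables, 2 fits only C (and all 7 values in {1, 2, 3, 4, 5, 6, 7} must be used), so C = 2.
The 6 still-open variables together cover exactly {1, 3, 4, 5, 6, 7} — 6 values for 6 variables — and 1 appears only in E's list, so E = 1.
The 5 still-open variables draw from only 5 values {3, 4, 5, 6, 7}, so each is used; only B can be 4, hence B = 4.
No further eliminations apply; G can still be any of 3, 5, 7.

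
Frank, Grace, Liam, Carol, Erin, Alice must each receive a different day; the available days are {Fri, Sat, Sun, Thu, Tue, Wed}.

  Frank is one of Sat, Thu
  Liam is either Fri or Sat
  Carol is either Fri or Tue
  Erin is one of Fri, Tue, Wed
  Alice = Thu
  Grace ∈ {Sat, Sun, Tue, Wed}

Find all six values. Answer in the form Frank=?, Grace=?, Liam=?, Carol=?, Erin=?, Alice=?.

Frank=Sat, Grace=Sun, Liam=Fri, Carol=Tue, Erin=Wed, Alice=Thu

Alice must be Thu (only option left). Strike Thu from Frank.
Frank has just one choice, so Frank = Sat. Strike Sat from Grace, Liam.
Liam must be Fri (only option left). Remove Fri from Carol, Erin.
Carol's domain is down to {Tue}, so Carol = Tue. Eliminate Tue elsewhere: Grace, Erin.
Erin's domain is down to {Wed}, so Erin = Wed. Eliminate Wed elsewhere: Grace.
That leaves Grace = Sun.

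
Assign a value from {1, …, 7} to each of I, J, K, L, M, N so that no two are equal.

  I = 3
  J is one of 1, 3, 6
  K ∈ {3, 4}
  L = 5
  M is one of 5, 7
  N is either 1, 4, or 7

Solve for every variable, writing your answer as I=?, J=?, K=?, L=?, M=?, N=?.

I's domain is down to {3}, so I = 3. So J, K can't be 3.
K's domain is down to {4}, so K = 4. So N can't be 4.
L must be 5 (only option left). So M can't be 5.
M must be 7 (only option left). So N can't be 7.
N has just one choice, so N = 1. Strike 1 from J.
J must be 6 (only option left).

I=3, J=6, K=4, L=5, M=7, N=1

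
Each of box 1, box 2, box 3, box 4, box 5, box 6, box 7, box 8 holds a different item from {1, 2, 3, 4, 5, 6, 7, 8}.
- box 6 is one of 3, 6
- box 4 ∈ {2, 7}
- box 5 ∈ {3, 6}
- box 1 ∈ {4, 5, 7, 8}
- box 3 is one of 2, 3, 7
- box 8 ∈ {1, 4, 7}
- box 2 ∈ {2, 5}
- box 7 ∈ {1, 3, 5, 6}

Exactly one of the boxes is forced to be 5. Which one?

box 2

The 8 variables together cover exactly {1, 2, 3, 4, 5, 6, 7, 8} — 8 values for 8 variables — and 8 appears only in box 1's list, so box 1 = 8.
Among the 7 still-open variables, 4 fits only box 8 (and all 7 values in {1, 2, 3, 4, 5, 6, 7} must be used), so box 8 = 4.
The 6 still-open variables together cover exactly {1, 2, 3, 5, 6, 7} — 6 values for 6 variables — and 1 appears only in box 7's list, so box 7 = 1.
Among the 5 still-open variables, 5 fits only box 2 (and all 5 values in {2, 3, 5, 6, 7} must be used), so box 2 = 5.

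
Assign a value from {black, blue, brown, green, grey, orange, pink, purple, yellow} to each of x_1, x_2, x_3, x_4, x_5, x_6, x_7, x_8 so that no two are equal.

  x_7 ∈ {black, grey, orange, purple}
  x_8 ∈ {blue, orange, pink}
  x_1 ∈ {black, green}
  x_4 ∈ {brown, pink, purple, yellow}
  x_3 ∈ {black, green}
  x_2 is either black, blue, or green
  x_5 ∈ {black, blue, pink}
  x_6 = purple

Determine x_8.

x_6 must be purple (only option left). Strike purple from x_4, x_7.
x_1 and x_3 between them cover only {black, green} — a naked pair. Remove those values from x_2, x_5, x_7.
That leaves x_2 = blue. So x_5, x_8 can't be blue.
x_5 must be pink (only option left). So x_4, x_8 can't be pink.
So x_8 = orange.

orange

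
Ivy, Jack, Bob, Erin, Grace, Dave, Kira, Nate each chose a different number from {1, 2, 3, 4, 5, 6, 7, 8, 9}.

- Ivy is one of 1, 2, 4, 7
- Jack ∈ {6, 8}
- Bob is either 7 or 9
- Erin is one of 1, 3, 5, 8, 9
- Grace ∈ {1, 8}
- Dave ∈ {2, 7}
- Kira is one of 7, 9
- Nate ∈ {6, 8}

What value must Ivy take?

Jack and Nate between them cover only {6, 8} — a naked pair. Remove those values from Erin, Grace.
Grace has just one choice, so Grace = 1. Eliminate 1 elsewhere: Ivy, Erin.
The 2 variables Bob and Kira are confined to {7, 9}, which locks those values in; drop them from Ivy, Erin, Dave.
Dave's domain is down to {2}, so Dave = 2. Strike 2 from Ivy.
So Ivy = 4.

4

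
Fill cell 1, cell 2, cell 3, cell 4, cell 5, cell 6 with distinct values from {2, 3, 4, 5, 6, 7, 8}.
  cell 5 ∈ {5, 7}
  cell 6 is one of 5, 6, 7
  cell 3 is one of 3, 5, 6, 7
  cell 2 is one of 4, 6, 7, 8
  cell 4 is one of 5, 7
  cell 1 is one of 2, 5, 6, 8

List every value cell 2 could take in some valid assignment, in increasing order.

cell 4 and cell 5 between them cover only {5, 7} — a naked pair. Remove those values from cell 1, cell 2, cell 3, cell 6.
That leaves cell 6 = 6. Remove 6 from cell 1, cell 2, cell 3.
That leaves cell 3 = 3.
No further eliminations apply; cell 2 can still be any of 4, 8.

4, 8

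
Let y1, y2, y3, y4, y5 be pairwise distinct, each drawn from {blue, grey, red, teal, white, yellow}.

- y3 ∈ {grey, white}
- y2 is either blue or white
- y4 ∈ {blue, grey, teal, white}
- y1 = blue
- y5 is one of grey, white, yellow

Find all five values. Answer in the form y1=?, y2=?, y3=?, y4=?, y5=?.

y1 has just one choice, so y1 = blue. So y2, y4 can't be blue.
That leaves y2 = white. Remove white from y3, y4, y5.
y3 must be grey (only option left). Eliminate grey elsewhere: y4, y5.
y4 must be teal (only option left).
y5 must be yellow (only option left).

y1=blue, y2=white, y3=grey, y4=teal, y5=yellow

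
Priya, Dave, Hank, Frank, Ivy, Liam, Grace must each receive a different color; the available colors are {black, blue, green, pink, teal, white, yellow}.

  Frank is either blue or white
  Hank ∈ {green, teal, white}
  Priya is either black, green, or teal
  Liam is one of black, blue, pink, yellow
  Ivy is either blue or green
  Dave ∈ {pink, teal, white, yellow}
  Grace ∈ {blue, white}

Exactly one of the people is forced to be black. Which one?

The 2 variables Frank and Grace are confined to {blue, white}, which locks those values in; drop them from Dave, Hank, Ivy, Liam.
Ivy's domain is down to {green}, so Ivy = green. Strike green from Priya, Hank.
Hank must be teal (only option left). Remove teal from Priya, Dave.
So black goes to Priya.

Priya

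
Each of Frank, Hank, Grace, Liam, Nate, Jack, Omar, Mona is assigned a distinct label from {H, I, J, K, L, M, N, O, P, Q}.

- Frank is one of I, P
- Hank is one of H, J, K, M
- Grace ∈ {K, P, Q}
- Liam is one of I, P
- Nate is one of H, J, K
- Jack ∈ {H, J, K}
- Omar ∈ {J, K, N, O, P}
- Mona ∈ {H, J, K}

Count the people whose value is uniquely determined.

Frank and Liam between them cover only {I, P} — a naked pair. Remove those values from Grace, Omar.
Nate, Jack, Mona share exactly the 3 values {H, J, K}; by pigeonhole those values go to them, so strike H, J, K from Hank, Grace, Omar.
Hank has just one choice, so Hank = M.
Grace's domain is down to {Q}, so Grace = Q.
Determined: Hank=M, Grace=Q. The other people each still have more than one consistent value. That makes 2.

2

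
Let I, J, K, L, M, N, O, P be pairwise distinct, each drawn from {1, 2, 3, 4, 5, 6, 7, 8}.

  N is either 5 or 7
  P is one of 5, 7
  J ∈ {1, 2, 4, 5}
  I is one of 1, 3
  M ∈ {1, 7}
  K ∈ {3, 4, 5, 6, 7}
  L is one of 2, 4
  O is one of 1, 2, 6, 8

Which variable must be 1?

Among the 8 variables, 8 fits only O (and all 8 values in {1, 2, 3, 4, 5, 6, 7, 8} must be used), so O = 8.
The 7 still-open variables together cover exactly {1, 2, 3, 4, 5, 6, 7} — 7 values for 7 variables — and 6 appears only in K's list, so K = 6.
The 6 still-open variables draw from only 6 values {1, 2, 3, 4, 5, 7}, so each is used; only I can be 3, hence I = 3.
N and P between them cover only {5, 7} — a naked pair. Remove those values from J, M.
So 1 goes to M.

M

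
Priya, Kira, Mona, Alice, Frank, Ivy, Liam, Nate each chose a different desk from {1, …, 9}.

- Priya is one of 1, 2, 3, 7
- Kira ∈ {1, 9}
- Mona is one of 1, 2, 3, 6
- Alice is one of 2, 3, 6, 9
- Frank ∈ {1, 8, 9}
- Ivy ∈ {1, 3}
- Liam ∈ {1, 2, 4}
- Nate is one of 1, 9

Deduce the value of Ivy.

3

Among the 8 variables, 4 fits only Liam (and all 8 values in {1, 2, 3, 4, 6, 7, 8, 9} must be used), so Liam = 4.
The 7 still-open variables draw from only 7 values {1, 2, 3, 6, 7, 8, 9}, so each is used; only Priya can be 7, hence Priya = 7.
The 6 still-open variables draw from only 6 values {1, 2, 3, 6, 8, 9}, so each is used; only Frank can be 8, hence Frank = 8.
The 2 variables Kira and Nate are confined to {1, 9}, which locks those values in; drop them from Mona, Alice, Ivy.
So Ivy = 3.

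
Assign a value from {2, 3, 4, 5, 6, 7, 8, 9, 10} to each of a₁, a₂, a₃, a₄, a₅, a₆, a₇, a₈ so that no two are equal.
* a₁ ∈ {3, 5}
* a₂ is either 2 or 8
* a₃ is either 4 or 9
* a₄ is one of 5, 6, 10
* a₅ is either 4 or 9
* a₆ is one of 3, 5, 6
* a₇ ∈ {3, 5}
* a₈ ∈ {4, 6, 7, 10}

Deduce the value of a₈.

a₁ and a₇ between them cover only {3, 5} — a naked pair. Remove those values from a₄, a₆.
a₆ has just one choice, so a₆ = 6. So a₄, a₈ can't be 6.
a₄ must be 10 (only option left). Remove 10 from a₈.
a₃ and a₅ between them cover only {4, 9} — a naked pair. Remove those values from a₈.
So a₈ = 7.

7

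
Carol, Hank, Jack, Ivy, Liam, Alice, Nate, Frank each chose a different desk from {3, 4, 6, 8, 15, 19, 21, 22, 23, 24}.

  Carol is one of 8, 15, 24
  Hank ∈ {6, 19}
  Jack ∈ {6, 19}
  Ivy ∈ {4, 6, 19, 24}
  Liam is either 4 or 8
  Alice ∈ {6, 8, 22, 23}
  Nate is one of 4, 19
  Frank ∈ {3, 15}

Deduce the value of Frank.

3

The 2 variables Hank and Jack are confined to {6, 19}, which locks those values in; drop them from Ivy, Alice, Nate.
Nate has just one choice, so Nate = 4. Strike 4 from Ivy, Liam.
That leaves Ivy = 24. Eliminate 24 elsewhere: Carol.
That leaves Liam = 8. Remove 8 from Carol, Alice.
Carol has just one choice, so Carol = 15. Remove 15 from Frank.
So Frank = 3.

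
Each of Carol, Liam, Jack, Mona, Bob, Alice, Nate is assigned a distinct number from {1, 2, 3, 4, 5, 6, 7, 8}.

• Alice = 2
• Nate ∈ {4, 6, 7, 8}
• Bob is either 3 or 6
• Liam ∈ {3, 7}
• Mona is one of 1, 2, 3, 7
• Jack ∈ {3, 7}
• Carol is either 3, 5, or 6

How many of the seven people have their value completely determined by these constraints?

Alice's domain is down to {2}, so Alice = 2. Eliminate 2 elsewhere: Mona.
Liam and Jack share exactly the 2 values {3, 7}; by pigeonhole those values go to them, so strike 3, 7 from Carol, Mona, Bob, Nate.
Mona's domain is down to {1}, so Mona = 1.
That leaves Bob = 6. So Carol, Nate can't be 6.
Carol's domain is down to {5}, so Carol = 5.
Determined: Carol=5, Mona=1, Bob=6, Alice=2. The other people each still have more than one consistent value. That makes 4.

4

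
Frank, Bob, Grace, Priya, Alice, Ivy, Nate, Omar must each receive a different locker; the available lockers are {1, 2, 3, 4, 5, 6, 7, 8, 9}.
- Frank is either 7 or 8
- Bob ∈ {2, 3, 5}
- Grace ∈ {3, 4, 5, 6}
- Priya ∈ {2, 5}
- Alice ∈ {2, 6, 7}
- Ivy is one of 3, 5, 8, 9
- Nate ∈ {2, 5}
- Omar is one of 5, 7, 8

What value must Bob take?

Among the 8 variables, 4 fits only Grace (and all 8 values in {2, 3, 4, 5, 6, 7, 8, 9} must be used), so Grace = 4.
The 7 still-open variables draw from only 7 values {2, 3, 5, 6, 7, 8, 9}, so each is used; only Alice can be 6, hence Alice = 6.
Among the 6 still-open variables, 9 fits only Ivy (and all 6 values in {2, 3, 5, 7, 8, 9} must be used), so Ivy = 9.
Among the 5 still-open variables, 3 fits only Bob (and all 5 values in {2, 3, 5, 7, 8} must be used), so Bob = 3.

3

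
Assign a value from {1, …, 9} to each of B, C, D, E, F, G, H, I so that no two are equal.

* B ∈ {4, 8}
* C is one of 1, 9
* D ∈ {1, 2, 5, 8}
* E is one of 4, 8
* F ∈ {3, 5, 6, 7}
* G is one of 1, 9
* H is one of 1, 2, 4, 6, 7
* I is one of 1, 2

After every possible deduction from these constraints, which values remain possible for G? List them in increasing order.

1, 9

B and E share exactly the 2 values {4, 8}; by pigeonhole those values go to them, so strike 4, 8 from D, H.
The 2 variables C and G are confined to {1, 9}, which locks those values in; drop them from D, H, I.
I's domain is down to {2}, so I = 2. Eliminate 2 elsewhere: D, H.
D has just one choice, so D = 5. Eliminate 5 elsewhere: F.
No further eliminations apply; G can still be any of 1, 9.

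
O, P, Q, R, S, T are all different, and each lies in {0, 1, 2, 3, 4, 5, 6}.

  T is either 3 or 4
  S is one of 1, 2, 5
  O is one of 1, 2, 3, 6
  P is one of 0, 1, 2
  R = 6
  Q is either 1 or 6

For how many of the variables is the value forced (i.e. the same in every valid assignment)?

R must be 6 (only option left). Strike 6 from O, Q.
Q must be 1 (only option left). Strike 1 from O, P, S.
Determined: Q=1, R=6. The other variables each still have more than one consistent value. That makes 2.

2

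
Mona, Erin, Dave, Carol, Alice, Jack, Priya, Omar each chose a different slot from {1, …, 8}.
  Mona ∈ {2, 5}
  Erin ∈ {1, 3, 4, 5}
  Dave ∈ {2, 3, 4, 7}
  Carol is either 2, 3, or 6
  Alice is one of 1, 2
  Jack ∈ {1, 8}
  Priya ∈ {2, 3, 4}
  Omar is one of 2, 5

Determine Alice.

The 8 variables together cover exactly {1, 2, 3, 4, 5, 6, 7, 8} — 8 values for 8 variables — and 6 appears only in Carol's list, so Carol = 6.
The 7 still-open variables together cover exactly {1, 2, 3, 4, 5, 7, 8} — 7 values for 7 variables — and 7 appears only in Dave's list, so Dave = 7.
The 6 still-open variables together cover exactly {1, 2, 3, 4, 5, 8} — 6 values for 6 variables — and 8 appears only in Jack's list, so Jack = 8.
The 2 variables Mona and Omar are confined to {2, 5}, which locks those values in; drop them from Erin, Alice, Priya.
So Alice = 1.

1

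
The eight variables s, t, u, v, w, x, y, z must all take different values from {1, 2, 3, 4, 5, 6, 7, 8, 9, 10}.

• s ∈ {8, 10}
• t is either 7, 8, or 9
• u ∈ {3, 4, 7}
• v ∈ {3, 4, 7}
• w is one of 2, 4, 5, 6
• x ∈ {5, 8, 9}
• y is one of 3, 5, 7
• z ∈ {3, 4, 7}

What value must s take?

u, v, z between them cover only {3, 4, 7} — a naked triple. Remove those values from t, w, y.
y's domain is down to {5}, so y = 5. Strike 5 from w, x.
t and x between them cover only {8, 9} — a naked pair. Remove those values from s.
So s = 10.

10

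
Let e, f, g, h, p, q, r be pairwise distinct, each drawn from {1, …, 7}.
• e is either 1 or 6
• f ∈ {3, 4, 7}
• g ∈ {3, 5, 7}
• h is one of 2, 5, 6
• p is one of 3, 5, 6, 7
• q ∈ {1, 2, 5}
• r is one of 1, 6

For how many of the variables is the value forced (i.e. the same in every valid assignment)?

1

Among the 7 variables, 4 fits only f (and all 7 values in {1, 2, 3, 4, 5, 6, 7} must be used), so f = 4.
e and r between them cover only {1, 6} — a naked pair. Remove those values from h, p, q.
The 2 variables h and q are confined to {2, 5}, which locks those values in; drop them from g, p.
Determined: f=4. The other variables each still have more than one consistent value. That makes 1.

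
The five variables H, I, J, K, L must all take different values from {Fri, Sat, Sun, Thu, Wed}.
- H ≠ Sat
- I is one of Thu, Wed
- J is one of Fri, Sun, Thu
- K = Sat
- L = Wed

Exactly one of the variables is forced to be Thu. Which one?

K has just one choice, so K = Sat.
L's domain is down to {Wed}, so L = Wed. Remove Wed from H, I.
So Thu goes to I.

I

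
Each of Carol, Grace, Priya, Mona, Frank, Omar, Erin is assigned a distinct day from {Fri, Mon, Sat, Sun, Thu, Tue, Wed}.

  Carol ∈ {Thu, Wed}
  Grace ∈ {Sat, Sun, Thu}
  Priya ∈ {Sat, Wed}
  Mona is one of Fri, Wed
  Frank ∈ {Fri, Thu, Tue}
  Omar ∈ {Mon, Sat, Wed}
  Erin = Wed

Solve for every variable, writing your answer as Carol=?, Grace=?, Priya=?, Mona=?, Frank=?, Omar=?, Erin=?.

Carol=Thu, Grace=Sun, Priya=Sat, Mona=Fri, Frank=Tue, Omar=Mon, Erin=Wed

Erin has just one choice, so Erin = Wed. Strike Wed from Carol, Priya, Mona, Omar.
That leaves Carol = Thu. Eliminate Thu elsewhere: Grace, Frank.
Priya has just one choice, so Priya = Sat. Strike Sat from Grace, Omar.
Mona has just one choice, so Mona = Fri. So Frank can't be Fri.
Frank must be Tue (only option left).
Omar must be Mon (only option left).
Grace's domain is down to {Sun}, so Grace = Sun.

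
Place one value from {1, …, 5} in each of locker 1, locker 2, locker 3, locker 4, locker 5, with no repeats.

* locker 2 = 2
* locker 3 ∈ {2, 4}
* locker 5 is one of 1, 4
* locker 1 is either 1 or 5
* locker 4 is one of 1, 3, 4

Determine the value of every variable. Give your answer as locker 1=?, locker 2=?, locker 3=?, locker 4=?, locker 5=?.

locker 1=5, locker 2=2, locker 3=4, locker 4=3, locker 5=1

locker 2 has just one choice, so locker 2 = 2. Eliminate 2 elsewhere: locker 3.
locker 3's domain is down to {4}, so locker 3 = 4. Remove 4 from locker 4, locker 5.
locker 5 must be 1 (only option left). Eliminate 1 elsewhere: locker 1, locker 4.
locker 1 must be 5 (only option left).
That leaves locker 4 = 3.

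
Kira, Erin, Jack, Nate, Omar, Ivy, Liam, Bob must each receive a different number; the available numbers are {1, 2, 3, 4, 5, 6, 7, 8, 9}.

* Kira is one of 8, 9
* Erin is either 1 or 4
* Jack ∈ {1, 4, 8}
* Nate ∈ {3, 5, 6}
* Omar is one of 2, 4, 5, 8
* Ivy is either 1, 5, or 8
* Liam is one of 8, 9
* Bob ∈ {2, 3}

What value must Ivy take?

5

Among the 8 variables, 6 fits only Nate (and all 8 values in {1, 2, 3, 4, 5, 6, 8, 9} must be used), so Nate = 6.
The 7 still-open variables together cover exactly {1, 2, 3, 4, 5, 8, 9} — 7 values for 7 variables — and 3 appears only in Bob's list, so Bob = 3.
The 6 still-open variables draw from only 6 values {1, 2, 4, 5, 8, 9}, so each is used; only Omar can be 2, hence Omar = 2.
Among the 5 still-open variables, 5 fits only Ivy (and all 5 values in {1, 4, 5, 8, 9} must be used), so Ivy = 5.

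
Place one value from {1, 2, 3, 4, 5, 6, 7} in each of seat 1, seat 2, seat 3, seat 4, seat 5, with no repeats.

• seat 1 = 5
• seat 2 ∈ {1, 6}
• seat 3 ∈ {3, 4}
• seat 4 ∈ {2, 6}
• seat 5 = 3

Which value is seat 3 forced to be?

4

seat 1 has just one choice, so seat 1 = 5.
seat 5's domain is down to {3}, so seat 5 = 3. So seat 3 can't be 3.
So seat 3 = 4.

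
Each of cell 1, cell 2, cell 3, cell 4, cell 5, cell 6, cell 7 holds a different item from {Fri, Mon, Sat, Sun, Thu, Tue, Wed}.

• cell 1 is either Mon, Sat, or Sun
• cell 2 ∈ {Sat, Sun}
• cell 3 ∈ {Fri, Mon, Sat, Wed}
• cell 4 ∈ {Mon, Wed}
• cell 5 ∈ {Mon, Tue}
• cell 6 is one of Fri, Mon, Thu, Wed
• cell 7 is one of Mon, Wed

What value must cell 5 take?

The 7 variables draw from only 7 values {Fri, Mon, Sat, Sun, Thu, Tue, Wed}, so each is used; only cell 6 can be Thu, hence cell 6 = Thu.
The 6 still-open variables draw from only 6 values {Fri, Mon, Sat, Sun, Tue, Wed}, so each is used; only cell 3 can be Fri, hence cell 3 = Fri.
Among the 5 still-open variables, Tue fits only cell 5 (and all 5 values in {Mon, Sat, Sun, Tue, Wed} must be used), so cell 5 = Tue.

Tue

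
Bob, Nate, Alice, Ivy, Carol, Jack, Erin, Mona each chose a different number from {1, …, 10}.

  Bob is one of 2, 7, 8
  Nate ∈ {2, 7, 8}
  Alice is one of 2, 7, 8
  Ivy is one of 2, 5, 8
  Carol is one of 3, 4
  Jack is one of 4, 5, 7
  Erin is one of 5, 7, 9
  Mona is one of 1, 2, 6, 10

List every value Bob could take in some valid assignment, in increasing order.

2, 7, 8

Bob, Nate, Alice share exactly the 3 values {2, 7, 8}; by pigeonhole those values go to them, so strike 2, 7, 8 from Ivy, Jack, Erin, Mona.
Ivy has just one choice, so Ivy = 5. Eliminate 5 elsewhere: Jack, Erin.
Jack's domain is down to {4}, so Jack = 4. Remove 4 from Carol.
That leaves Erin = 9.
Carol has just one choice, so Carol = 3.
No further eliminations apply; Bob can still be any of 2, 7, 8.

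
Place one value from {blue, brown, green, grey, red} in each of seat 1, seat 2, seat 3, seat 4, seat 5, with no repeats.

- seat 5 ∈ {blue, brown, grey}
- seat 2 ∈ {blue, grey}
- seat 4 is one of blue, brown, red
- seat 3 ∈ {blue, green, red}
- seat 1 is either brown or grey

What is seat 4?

The 5 variables draw from only 5 values {blue, brown, green, grey, red}, so each is used; only seat 3 can be green, hence seat 3 = green.
Among the 4 still-open variables, red fits only seat 4 (and all 4 values in {blue, brown, grey, red} must be used), so seat 4 = red.

red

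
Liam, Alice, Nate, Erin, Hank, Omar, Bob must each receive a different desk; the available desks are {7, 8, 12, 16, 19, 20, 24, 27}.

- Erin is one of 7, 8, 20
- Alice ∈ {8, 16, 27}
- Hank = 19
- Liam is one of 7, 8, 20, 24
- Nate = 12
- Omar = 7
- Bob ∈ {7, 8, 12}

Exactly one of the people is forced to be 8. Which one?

Bob

Nate's domain is down to {12}, so Nate = 12. Remove 12 from Bob.
That leaves Hank = 19.
Omar has just one choice, so Omar = 7. Remove 7 from Liam, Erin, Bob.
So 8 goes to Bob.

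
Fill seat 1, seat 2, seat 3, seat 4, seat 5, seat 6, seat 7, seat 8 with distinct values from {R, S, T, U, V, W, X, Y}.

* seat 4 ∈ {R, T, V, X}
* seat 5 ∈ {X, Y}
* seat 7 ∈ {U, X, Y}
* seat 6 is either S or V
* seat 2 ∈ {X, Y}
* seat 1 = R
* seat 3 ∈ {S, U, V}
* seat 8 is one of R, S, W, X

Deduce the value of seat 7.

seat 1 must be R (only option left). Eliminate R elsewhere: seat 4, seat 8.
Among the 7 still-open variables, T fits only seat 4 (and all 7 values in {S, T, U, V, W, X, Y} must be used), so seat 4 = T.
Among the 6 still-open variables, W fits only seat 8 (and all 6 values in {S, U, V, W, X, Y} must be used), so seat 8 = W.
seat 2 and seat 5 share exactly the 2 values {X, Y}; by pigeonhole those values go to them, so strike X, Y from seat 7.
So seat 7 = U.

U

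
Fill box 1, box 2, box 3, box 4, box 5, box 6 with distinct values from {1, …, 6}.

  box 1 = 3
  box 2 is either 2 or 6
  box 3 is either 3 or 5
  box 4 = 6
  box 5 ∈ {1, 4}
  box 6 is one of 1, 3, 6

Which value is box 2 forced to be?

2

box 1 must be 3 (only option left). Remove 3 from box 3, box 6.
box 3 has just one choice, so box 3 = 5.
box 4 must be 6 (only option left). So box 2, box 6 can't be 6.
So box 2 = 2.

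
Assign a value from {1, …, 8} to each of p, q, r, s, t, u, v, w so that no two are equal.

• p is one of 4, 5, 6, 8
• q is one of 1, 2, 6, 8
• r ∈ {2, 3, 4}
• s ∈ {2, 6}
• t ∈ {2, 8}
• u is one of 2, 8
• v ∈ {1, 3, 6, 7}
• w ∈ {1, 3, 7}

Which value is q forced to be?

The 8 variables together cover exactly {1, 2, 3, 4, 5, 6, 7, 8} — 8 values for 8 variables — and 5 appears only in p's list, so p = 5.
Among the 7 still-open variables, 4 fits only r (and all 7 values in {1, 2, 3, 4, 6, 7, 8} must be used), so r = 4.
The 2 variables t and u are confined to {2, 8}, which locks those values in; drop them from q, s.
That leaves s = 6. Remove 6 from q, v.
So q = 1.

1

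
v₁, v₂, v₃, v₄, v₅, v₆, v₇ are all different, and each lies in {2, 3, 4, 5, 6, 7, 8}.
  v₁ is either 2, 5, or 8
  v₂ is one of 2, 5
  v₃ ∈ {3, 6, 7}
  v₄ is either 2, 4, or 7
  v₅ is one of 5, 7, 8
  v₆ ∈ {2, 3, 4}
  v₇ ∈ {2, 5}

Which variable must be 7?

v₅

Among the 7 variables, 6 fits only v₃ (and all 7 values in {2, 3, 4, 5, 6, 7, 8} must be used), so v₃ = 6.
The 6 still-open variables draw from only 6 values {2, 3, 4, 5, 7, 8}, so each is used; only v₆ can be 3, hence v₆ = 3.
Among the 5 still-open variables, 4 fits only v₄ (and all 5 values in {2, 4, 5, 7, 8} must be used), so v₄ = 4.
The 4 still-open variables together cover exactly {2, 5, 7, 8} — 4 values for 4 variables — and 7 appears only in v₅'s list, so v₅ = 7.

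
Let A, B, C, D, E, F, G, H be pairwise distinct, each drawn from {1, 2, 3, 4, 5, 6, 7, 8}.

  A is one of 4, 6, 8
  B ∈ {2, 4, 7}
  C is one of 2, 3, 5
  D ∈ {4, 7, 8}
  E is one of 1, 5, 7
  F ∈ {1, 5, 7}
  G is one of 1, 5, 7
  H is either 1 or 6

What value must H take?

6

The 8 variables draw from only 8 values {1, 2, 3, 4, 5, 6, 7, 8}, so each is used; only C can be 3, hence C = 3.
The 7 still-open variables together cover exactly {1, 2, 4, 5, 6, 7, 8} — 7 values for 7 variables — and 2 appears only in B's list, so B = 2.
E, F, G between them cover only {1, 5, 7} — a naked triple. Remove those values from D, H.
So H = 6.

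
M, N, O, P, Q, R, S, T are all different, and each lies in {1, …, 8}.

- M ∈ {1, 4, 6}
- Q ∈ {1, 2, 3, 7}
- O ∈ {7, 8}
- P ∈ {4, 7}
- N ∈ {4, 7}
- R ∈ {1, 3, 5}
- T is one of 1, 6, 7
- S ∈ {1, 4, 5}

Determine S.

The 8 variables together cover exactly {1, 2, 3, 4, 5, 6, 7, 8} — 8 values for 8 variables — and 2 appears only in Q's list, so Q = 2.
Among the 7 still-open variables, 3 fits only R (and all 7 values in {1, 3, 4, 5, 6, 7, 8} must be used), so R = 3.
The 6 still-open variables together cover exactly {1, 4, 5, 6, 7, 8} — 6 values for 6 variables — and 5 appears only in S's list, so S = 5.

5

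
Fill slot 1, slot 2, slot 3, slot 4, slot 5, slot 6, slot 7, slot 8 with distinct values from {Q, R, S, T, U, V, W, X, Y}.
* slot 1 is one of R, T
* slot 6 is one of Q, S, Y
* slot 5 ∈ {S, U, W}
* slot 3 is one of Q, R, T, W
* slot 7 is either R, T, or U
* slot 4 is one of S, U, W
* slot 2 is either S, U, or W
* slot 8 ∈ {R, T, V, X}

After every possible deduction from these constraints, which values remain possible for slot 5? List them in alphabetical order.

slot 2, slot 4, slot 5 between them cover only {S, U, W} — a naked triple. Remove those values from slot 3, slot 6, slot 7.
The 2 variables slot 1 and slot 7 are confined to {R, T}, which locks those values in; drop them from slot 3, slot 8.
That leaves slot 3 = Q. So slot 6 can't be Q.
slot 6's domain is down to {Y}, so slot 6 = Y.
No further eliminations apply; slot 5 can still be any of S, U, W.

S, U, W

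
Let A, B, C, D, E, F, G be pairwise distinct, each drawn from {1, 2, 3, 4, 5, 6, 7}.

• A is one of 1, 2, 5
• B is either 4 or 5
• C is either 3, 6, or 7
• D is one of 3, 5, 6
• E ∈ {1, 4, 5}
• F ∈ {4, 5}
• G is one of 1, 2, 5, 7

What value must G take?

The 2 variables B and F are confined to {4, 5}, which locks those values in; drop them from A, D, E, G.
That leaves E = 1. Remove 1 from A, G.
That leaves A = 2. Strike 2 from G.
So G = 7.

7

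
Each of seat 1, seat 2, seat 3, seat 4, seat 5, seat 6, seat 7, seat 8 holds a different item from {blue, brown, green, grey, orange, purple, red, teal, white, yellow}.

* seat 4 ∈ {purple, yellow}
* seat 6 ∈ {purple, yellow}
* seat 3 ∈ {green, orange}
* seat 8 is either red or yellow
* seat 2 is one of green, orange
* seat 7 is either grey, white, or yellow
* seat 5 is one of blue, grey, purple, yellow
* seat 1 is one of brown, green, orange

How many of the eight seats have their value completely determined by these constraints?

The 2 variables seat 2 and seat 3 are confined to {green, orange}, which locks those values in; drop them from seat 1.
seat 1 has just one choice, so seat 1 = brown.
seat 4 and seat 6 share exactly the 2 values {purple, yellow}; by pigeonhole those values go to them, so strike purple, yellow from seat 5, seat 7, seat 8.
That leaves seat 8 = red.
Determined: seat 1=brown, seat 8=red. The other seats each still have more than one consistent value. That makes 2.

2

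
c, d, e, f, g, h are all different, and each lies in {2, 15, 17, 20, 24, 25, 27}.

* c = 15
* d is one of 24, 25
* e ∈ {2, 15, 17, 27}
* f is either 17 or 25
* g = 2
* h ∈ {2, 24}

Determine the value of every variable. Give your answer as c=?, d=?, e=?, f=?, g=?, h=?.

c=15, d=25, e=27, f=17, g=2, h=24

c's domain is down to {15}, so c = 15. So e can't be 15.
g must be 2 (only option left). So e, h can't be 2.
h's domain is down to {24}, so h = 24. Eliminate 24 elsewhere: d.
d has just one choice, so d = 25. Eliminate 25 elsewhere: f.
f must be 17 (only option left). Remove 17 from e.
e has just one choice, so e = 27.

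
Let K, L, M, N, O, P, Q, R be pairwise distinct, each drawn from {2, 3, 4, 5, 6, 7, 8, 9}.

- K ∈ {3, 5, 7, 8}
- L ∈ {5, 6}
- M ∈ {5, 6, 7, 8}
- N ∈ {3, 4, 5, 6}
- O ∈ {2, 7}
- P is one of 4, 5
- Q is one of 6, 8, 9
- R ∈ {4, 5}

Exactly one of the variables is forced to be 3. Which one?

The 8 variables draw from only 8 values {2, 3, 4, 5, 6, 7, 8, 9}, so each is used; only O can be 2, hence O = 2.
The 7 still-open variables draw from only 7 values {3, 4, 5, 6, 7, 8, 9}, so each is used; only Q can be 9, hence Q = 9.
The 2 variables P and R are confined to {4, 5}, which locks those values in; drop them from K, L, M, N.
L must be 6 (only option left). Eliminate 6 elsewhere: M, N.
So 3 goes to N.

N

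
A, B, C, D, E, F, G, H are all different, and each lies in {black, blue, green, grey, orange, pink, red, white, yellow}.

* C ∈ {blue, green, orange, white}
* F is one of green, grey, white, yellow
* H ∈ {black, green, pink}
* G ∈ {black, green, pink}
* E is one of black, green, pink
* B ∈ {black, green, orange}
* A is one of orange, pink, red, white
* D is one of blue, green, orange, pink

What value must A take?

red

The 3 variables E, G, H are confined to {black, green, pink}, which locks those values in; drop them from A, B, C, D, F.
B's domain is down to {orange}, so B = orange. Eliminate orange elsewhere: A, C, D.
D's domain is down to {blue}, so D = blue. Eliminate blue elsewhere: C.
That leaves C = white. Remove white from A, F.
So A = red.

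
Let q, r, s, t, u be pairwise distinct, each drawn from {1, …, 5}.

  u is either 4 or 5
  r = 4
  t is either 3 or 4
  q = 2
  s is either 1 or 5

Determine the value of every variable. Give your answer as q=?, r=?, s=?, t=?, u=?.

q must be 2 (only option left).
r must be 4 (only option left). Eliminate 4 elsewhere: t, u.
That leaves t = 3.
u must be 5 (only option left). Eliminate 5 elsewhere: s.
That leaves s = 1.

q=2, r=4, s=1, t=3, u=5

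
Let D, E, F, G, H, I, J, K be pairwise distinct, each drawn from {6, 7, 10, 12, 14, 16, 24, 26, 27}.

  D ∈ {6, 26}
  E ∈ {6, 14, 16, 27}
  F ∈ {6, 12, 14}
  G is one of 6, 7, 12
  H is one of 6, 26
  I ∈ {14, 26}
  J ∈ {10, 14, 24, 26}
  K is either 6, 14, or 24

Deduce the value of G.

D and H share exactly the 2 values {6, 26}; by pigeonhole those values go to them, so strike 6, 26 from E, F, G, I, J, K.
I has just one choice, so I = 14. So E, F, J, K can't be 14.
That leaves K = 24. Remove 24 from J.
That leaves F = 12. Remove 12 from G.
So G = 7.

7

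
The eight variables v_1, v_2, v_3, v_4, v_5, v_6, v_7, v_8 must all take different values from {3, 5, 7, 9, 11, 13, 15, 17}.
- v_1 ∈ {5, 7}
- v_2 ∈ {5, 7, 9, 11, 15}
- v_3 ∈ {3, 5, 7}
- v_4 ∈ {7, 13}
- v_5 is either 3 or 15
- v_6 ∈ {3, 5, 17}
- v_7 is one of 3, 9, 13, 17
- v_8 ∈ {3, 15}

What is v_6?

17

The 8 variables together cover exactly {3, 5, 7, 9, 11, 13, 15, 17} — 8 values for 8 variables — and 11 appears only in v_2's list, so v_2 = 11.
The 7 still-open variables draw from only 7 values {3, 5, 7, 9, 13, 15, 17}, so each is used; only v_7 can be 9, hence v_7 = 9.
Among the 6 still-open variables, 13 fits only v_4 (and all 6 values in {3, 5, 7, 13, 15, 17} must be used), so v_4 = 13.
Among the 5 still-open variables, 17 fits only v_6 (and all 5 values in {3, 5, 7, 15, 17} must be used), so v_6 = 17.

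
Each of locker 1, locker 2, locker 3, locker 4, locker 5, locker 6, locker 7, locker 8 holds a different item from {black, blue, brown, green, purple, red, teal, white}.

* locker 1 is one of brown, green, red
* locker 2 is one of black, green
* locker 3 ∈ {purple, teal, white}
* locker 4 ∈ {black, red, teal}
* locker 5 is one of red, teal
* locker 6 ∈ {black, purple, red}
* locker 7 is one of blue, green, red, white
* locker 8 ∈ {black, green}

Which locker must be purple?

The 8 variables together cover exactly {black, blue, brown, green, purple, red, teal, white} — 8 values for 8 variables — and blue appears only in locker 7's list, so locker 7 = blue.
The 7 still-open variables together cover exactly {black, brown, green, purple, red, teal, white} — 7 values for 7 variables — and brown appears only in locker 1's list, so locker 1 = brown.
The 6 still-open variables together cover exactly {black, green, purple, red, teal, white} — 6 values for 6 variables — and white appears only in locker 3's list, so locker 3 = white.
The 5 still-open variables draw from only 5 values {black, green, purple, red, teal}, so each is used; only locker 6 can be purple, hence locker 6 = purple.

locker 6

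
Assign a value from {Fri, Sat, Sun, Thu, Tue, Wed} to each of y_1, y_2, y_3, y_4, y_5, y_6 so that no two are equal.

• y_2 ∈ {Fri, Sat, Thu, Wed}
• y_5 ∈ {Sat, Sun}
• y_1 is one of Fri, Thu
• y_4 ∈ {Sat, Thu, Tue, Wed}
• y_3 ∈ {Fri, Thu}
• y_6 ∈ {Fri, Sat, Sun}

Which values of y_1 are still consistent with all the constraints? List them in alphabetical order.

Fri, Thu

The 6 variables draw from only 6 values {Fri, Sat, Sun, Thu, Tue, Wed}, so each is used; only y_4 can be Tue, hence y_4 = Tue.
The 5 still-open variables draw from only 5 values {Fri, Sat, Sun, Thu, Wed}, so each is used; only y_2 can be Wed, hence y_2 = Wed.
y_1 and y_3 share exactly the 2 values {Fri, Thu}; by pigeonhole those values go to them, so strike Fri, Thu from y_6.
No further eliminations apply; y_1 can still be any of Fri, Thu.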